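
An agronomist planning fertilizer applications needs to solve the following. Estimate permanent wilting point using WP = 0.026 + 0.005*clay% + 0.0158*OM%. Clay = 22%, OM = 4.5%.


WP = 0.026 + 0.005*22 + 0.0158*4.5
   = 0.026 + 0.1100 + 0.0711
   = 0.2071


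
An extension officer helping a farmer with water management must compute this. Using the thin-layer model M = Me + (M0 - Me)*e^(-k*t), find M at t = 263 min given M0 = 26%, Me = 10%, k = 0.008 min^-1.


M = Me + (M0 - Me) * e^(-k*t)
  = 10 + (26 - 10) * e^(-0.008*263)
  = 10 + 16 * e^(-2.104)
  = 10 + 16 * 0.12197
  = 10 + 1.9515
  = 11.95%


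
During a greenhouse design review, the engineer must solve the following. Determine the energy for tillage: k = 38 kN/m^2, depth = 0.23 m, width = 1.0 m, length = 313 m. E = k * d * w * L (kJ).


E = k * d * w * L
  = 38 * 0.23 * 1.0 * 313
  = 2735.62 kJ


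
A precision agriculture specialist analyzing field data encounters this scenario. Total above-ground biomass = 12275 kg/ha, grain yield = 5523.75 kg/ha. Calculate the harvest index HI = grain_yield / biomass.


HI = grain_yield / biomass
   = 5523.75 / 12275
   = 0.45


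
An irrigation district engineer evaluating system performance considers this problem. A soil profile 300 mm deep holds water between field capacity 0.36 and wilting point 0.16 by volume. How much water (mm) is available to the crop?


AW = (FC - WP) * D
   = (0.36 - 0.16) * 300
   = 0.20 * 300
   = 60 mm


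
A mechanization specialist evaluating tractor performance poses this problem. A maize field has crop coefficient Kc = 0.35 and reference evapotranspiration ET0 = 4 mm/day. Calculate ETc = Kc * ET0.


ETc = Kc * ET0
    = 0.35 * 4
    = 1.40 mm/day


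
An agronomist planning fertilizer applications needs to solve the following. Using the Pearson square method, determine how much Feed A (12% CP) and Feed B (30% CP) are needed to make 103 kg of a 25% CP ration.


parts_A = CP_b - target = 30 - 25 = 5
parts_B = target - CP_a = 25 - 12 = 13
total_parts = 5 + 13 = 18
Feed A = 103 * 5 / 18 = 28.61 kg
Feed B = 103 * 13 / 18 = 74.39 kg

28.61 kg


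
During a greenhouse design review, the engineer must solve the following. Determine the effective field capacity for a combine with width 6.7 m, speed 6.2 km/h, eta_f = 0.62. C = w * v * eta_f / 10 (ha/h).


C = w * v * eta_f / 10
  = 6.7 * 6.2 * 0.62 / 10
  = 25.75 / 10
  = 2.58 ha/h


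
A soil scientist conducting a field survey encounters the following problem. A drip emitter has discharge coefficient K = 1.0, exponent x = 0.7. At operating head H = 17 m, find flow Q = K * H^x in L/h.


Q = K * H^x
  = 1.0 * 17^0.7
  = 1.0 * 7.2663
  = 7.27 L/h


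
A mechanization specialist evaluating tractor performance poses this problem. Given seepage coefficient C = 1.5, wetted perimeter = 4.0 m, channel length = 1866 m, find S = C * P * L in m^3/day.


S = C * P * L
  = 1.5 * 4.0 * 1866
  = 11196 m^3/day


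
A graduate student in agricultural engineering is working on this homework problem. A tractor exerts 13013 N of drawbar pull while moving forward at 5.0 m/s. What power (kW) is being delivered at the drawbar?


P = F * v / 1000
  = 13013 * 5.0 / 1000
  = 65065 / 1000
  = 65.07 kW


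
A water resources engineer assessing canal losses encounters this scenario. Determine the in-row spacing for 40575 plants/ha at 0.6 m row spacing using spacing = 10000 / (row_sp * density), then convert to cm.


spacing = 10000 / (row_sp * density)
        = 10000 / (0.6 * 40575)
        = 10000 / 24345
        = 0.41076 m = 41.08 cm


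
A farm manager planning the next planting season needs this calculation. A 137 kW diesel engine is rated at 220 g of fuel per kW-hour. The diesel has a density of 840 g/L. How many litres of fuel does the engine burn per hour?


FC = P * BSFC / rho_fuel
   = 137 * 220 / 840
   = 30140 / 840
   = 35.88 L/h


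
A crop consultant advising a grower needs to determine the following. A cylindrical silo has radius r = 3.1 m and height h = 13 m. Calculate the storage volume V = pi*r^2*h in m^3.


V = pi * r^2 * h
  = pi * 3.1^2 * 13
  = pi * 9.61 * 13
  = 392.48 m^3


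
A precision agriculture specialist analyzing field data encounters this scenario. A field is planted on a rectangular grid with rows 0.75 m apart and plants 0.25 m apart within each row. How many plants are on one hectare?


D = 10000 / (row_sp * plant_sp)
  = 10000 / (0.75 * 0.25)
  = 10000 / 0.1875
  = 53333.33 plants/ha


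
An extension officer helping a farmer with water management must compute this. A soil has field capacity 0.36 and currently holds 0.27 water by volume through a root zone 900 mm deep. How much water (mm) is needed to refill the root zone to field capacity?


SMD = (FC - theta) * D
    = (0.36 - 0.27) * 900
    = 0.090 * 900
    = 81 mm


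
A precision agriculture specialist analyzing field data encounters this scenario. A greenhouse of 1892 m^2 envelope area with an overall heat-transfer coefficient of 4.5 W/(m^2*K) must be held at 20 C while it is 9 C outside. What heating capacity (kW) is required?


dT = 20 - (9) = 11 K
Q = U * A * dT
  = 4.5 * 1892 * 11
  = 93654 W = 93.65 kW


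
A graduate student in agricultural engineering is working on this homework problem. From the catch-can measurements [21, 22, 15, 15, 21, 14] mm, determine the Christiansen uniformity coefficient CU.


xbar = 108 / 6 = 18
sum|xi - xbar| = 20
CU = 100 * (1 - 20 / (6 * 18))
   = 100 * (1 - 0.1852)
   = 81.48%


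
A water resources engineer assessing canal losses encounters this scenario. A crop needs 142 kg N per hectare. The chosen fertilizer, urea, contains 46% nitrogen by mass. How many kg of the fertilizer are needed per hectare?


Rate = N_required / (N_content / 100)
     = 142 / (46 / 100)
     = 142 / 0.46
     = 308.70 kg/ha


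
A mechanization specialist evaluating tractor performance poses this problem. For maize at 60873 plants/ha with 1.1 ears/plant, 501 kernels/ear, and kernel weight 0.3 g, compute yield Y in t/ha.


Y = density * ears * kernels * kw
  = 60873 * 1.1 * 501 * 0.3 g/ha
  = 10064133.09 g/ha
  = 10064.13 kg/ha = 10.06 t/ha


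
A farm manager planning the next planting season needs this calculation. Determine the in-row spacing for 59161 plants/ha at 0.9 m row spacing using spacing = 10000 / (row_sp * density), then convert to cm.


spacing = 10000 / (row_sp * density)
        = 10000 / (0.9 * 59161)
        = 10000 / 53244.90
        = 0.18781 m = 18.78 cm


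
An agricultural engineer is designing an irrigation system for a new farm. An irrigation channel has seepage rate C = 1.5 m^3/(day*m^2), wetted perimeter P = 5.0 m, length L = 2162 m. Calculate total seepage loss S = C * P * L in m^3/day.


S = C * P * L
  = 1.5 * 5.0 * 2162
  = 16215 m^3/day


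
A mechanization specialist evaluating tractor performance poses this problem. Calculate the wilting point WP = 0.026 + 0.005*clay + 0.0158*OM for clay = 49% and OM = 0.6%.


WP = 0.026 + 0.005*49 + 0.0158*0.6
   = 0.026 + 0.2450 + 0.0095
   = 0.2805


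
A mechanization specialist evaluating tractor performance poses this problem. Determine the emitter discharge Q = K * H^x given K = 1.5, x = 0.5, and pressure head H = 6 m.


Q = K * H^x
  = 1.5 * 6^0.5
  = 1.5 * 2.4495
  = 3.67 L/h


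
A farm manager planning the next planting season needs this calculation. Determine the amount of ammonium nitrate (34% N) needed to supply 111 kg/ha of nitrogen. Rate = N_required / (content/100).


Rate = N_required / (N_content / 100)
     = 111 / (34 / 100)
     = 111 / 0.34
     = 326.47 kg/ha


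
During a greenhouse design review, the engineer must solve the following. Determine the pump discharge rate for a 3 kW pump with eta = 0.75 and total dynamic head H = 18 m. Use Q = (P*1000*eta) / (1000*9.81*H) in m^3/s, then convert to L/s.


Q = (P * 1000 * eta) / (rho * g * H)
  = (3 * 1000 * 0.75) / (1000 * 9.81 * 18)
  = 2250 / 176580
  = 0.01274 m^3/s = 12.74 L/s


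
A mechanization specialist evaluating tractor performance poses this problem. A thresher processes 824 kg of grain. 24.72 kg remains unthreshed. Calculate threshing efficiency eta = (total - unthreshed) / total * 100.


eta = (total - unthreshed) / total * 100
    = (824 - 24.72) / 824 * 100
    = 799.28 / 824 * 100
    = 97%


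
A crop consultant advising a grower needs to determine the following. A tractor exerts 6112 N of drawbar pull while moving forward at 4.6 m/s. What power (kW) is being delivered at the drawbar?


P = F * v / 1000
  = 6112 * 4.6 / 1000
  = 28115.20 / 1000
  = 28.12 kW


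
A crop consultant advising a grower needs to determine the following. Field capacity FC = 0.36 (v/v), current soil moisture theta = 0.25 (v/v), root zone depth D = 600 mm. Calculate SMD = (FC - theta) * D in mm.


SMD = (FC - theta) * D
    = (0.36 - 0.25) * 600
    = 0.110 * 600
    = 66 mm


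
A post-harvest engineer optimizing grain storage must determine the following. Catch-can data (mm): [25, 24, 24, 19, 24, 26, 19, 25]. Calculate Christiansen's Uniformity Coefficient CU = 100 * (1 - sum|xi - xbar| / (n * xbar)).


xbar = 186 / 8 = 23.250
sum|xi - xbar| = 17
CU = 100 * (1 - 17 / (8 * 23.250))
   = 100 * (1 - 0.0914)
   = 90.86%


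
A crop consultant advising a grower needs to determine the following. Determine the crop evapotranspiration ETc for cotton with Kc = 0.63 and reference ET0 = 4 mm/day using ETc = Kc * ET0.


ETc = Kc * ET0
    = 0.63 * 4
    = 2.52 mm/day


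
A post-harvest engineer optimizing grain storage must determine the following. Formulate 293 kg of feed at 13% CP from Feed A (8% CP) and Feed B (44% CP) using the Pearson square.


parts_A = CP_b - target = 44 - 13 = 31
parts_B = target - CP_a = 13 - 8 = 5
total_parts = 31 + 5 = 36
Feed A = 293 * 31 / 36 = 252.31 kg
Feed B = 293 * 5 / 36 = 40.69 kg

252.31 kg


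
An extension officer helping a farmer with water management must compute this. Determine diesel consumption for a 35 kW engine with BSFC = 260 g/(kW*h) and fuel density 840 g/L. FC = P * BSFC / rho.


FC = P * BSFC / rho_fuel
   = 35 * 260 / 840
   = 9100 / 840
   = 10.83 L/h


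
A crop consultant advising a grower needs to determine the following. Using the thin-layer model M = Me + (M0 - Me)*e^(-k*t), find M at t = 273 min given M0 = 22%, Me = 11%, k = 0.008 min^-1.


M = Me + (M0 - Me) * e^(-k*t)
  = 11 + (22 - 11) * e^(-0.008*273)
  = 11 + 11 * e^(-2.184)
  = 11 + 11 * 0.11259
  = 11 + 1.2385
  = 12.24%


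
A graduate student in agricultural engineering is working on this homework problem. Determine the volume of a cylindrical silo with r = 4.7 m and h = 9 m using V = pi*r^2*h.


V = pi * r^2 * h
  = pi * 4.7^2 * 9
  = pi * 22.09 * 9
  = 624.58 m^3


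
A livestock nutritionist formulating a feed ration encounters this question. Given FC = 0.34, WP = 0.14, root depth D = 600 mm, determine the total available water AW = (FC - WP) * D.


AW = (FC - WP) * D
   = (0.34 - 0.14) * 600
   = 0.20 * 600
   = 120 mm


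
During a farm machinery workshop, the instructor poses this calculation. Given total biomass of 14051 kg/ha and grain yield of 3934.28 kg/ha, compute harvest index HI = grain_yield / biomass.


HI = grain_yield / biomass
   = 3934.28 / 14051
   = 0.28


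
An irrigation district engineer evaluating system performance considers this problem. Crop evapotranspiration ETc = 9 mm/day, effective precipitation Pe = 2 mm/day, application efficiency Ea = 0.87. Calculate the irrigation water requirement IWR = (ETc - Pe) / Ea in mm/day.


IWR = (ETc - Pe) / Ea
    = (9 - 2) / 0.87
    = 7 / 0.87
    = 8.05 mm/day


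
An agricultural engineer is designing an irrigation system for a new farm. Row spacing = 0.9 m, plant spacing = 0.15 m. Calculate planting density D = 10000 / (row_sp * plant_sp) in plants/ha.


D = 10000 / (row_sp * plant_sp)
  = 10000 / (0.9 * 0.15)
  = 10000 / 0.1350
  = 74074.07 plants/ha


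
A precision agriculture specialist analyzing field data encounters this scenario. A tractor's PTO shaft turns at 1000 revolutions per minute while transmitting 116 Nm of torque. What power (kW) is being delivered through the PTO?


P = 2*pi*n*T / 60000
  = 2*pi * 1000 * 116 / 60000
  = 728849.50 / 60000
  = 12.15 kW


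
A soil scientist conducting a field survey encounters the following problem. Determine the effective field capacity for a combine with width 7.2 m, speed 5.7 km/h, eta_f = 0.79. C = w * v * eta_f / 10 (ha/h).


C = w * v * eta_f / 10
  = 7.2 * 5.7 * 0.79 / 10
  = 32.42 / 10
  = 3.24 ha/h


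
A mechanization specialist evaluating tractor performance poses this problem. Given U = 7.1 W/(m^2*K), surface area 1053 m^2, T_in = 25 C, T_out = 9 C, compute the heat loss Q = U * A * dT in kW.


dT = 25 - (9) = 16 K
Q = U * A * dT
  = 7.1 * 1053 * 16
  = 119620.80 W = 119.62 kW


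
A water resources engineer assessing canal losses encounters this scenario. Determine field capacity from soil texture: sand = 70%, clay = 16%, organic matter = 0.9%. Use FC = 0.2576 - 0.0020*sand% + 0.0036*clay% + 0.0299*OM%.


FC = 0.2576 - 0.0020*70 + 0.0036*16 + 0.0299*0.9
   = 0.2576 - 0.1400 + 0.0576 + 0.0269
   = 0.2021


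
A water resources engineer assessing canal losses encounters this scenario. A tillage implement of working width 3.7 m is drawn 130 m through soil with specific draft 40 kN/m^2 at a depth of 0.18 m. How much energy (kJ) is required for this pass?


E = k * d * w * L
  = 40 * 0.18 * 3.7 * 130
  = 3463.20 kJ


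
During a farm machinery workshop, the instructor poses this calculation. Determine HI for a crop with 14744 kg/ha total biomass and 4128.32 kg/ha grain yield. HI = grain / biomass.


HI = grain_yield / biomass
   = 4128.32 / 14744
   = 0.28


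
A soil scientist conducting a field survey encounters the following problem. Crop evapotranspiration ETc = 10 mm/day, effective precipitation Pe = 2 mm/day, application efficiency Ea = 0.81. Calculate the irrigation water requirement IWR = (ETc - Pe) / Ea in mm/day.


IWR = (ETc - Pe) / Ea
    = (10 - 2) / 0.81
    = 8 / 0.81
    = 9.88 mm/day


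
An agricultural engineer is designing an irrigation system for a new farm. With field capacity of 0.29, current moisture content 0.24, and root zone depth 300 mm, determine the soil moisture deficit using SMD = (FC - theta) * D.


SMD = (FC - theta) * D
    = (0.29 - 0.24) * 300
    = 0.050 * 300
    = 15 mm


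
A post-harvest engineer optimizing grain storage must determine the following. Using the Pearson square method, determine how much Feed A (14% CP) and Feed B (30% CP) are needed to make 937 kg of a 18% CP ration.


parts_A = CP_b - target = 30 - 18 = 12
parts_B = target - CP_a = 18 - 14 = 4
total_parts = 12 + 4 = 16
Feed A = 937 * 12 / 16 = 702.75 kg
Feed B = 937 * 4 / 16 = 234.25 kg

702.75 kg


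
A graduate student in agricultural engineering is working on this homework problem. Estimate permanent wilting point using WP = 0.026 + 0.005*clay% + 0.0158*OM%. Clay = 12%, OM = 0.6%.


WP = 0.026 + 0.005*12 + 0.0158*0.6
   = 0.026 + 0.0600 + 0.0095
   = 0.0955


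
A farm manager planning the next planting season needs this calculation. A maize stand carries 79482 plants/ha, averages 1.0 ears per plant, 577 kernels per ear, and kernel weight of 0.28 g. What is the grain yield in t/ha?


Y = density * ears * kernels * kw
  = 79482 * 1.0 * 577 * 0.28 g/ha
  = 12841111.92 g/ha
  = 12841.11 kg/ha = 12.84 t/ha


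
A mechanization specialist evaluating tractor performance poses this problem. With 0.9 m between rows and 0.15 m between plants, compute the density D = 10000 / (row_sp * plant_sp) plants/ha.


D = 10000 / (row_sp * plant_sp)
  = 10000 / (0.9 * 0.15)
  = 10000 / 0.1350
  = 74074.07 plants/ha


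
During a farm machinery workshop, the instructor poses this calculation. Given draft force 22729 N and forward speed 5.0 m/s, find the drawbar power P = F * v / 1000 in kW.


P = F * v / 1000
  = 22729 * 5.0 / 1000
  = 113645 / 1000
  = 113.65 kW


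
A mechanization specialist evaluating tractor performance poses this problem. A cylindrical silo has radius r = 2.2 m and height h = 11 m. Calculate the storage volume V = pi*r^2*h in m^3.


V = pi * r^2 * h
  = pi * 2.2^2 * 11
  = pi * 4.84 * 11
  = 167.26 m^3


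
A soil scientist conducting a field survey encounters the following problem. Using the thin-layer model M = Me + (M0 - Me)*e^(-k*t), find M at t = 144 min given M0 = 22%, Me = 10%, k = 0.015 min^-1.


M = Me + (M0 - Me) * e^(-k*t)
  = 10 + (22 - 10) * e^(-0.015*144)
  = 10 + 12 * e^(-2.160)
  = 10 + 12 * 0.11533
  = 10 + 1.3839
  = 11.38%


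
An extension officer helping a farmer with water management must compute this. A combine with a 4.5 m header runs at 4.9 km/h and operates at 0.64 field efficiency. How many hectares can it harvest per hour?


C = w * v * eta_f / 10
  = 4.5 * 4.9 * 0.64 / 10
  = 14.11 / 10
  = 1.41 ha/h


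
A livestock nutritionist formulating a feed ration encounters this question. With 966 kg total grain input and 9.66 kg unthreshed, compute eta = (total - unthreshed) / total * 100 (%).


eta = (total - unthreshed) / total * 100
    = (966 - 9.66) / 966 * 100
    = 956.34 / 966 * 100
    = 99%


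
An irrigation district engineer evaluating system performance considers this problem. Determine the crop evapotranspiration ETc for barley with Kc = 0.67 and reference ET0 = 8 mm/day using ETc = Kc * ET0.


ETc = Kc * ET0
    = 0.67 * 8
    = 5.36 mm/day


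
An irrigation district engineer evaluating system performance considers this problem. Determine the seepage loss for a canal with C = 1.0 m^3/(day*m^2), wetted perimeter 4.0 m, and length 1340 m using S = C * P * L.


S = C * P * L
  = 1.0 * 4.0 * 1340
  = 5360 m^3/day


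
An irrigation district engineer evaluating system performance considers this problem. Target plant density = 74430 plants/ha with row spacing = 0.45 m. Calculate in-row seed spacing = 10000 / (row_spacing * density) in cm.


spacing = 10000 / (row_sp * density)
        = 10000 / (0.45 * 74430)
        = 10000 / 33493.50
        = 0.29857 m = 29.86 cm


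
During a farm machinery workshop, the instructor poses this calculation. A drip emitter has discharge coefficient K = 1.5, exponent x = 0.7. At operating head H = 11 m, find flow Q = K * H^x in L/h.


Q = K * H^x
  = 1.5 * 11^0.7
  = 1.5 * 5.3577
  = 8.04 L/h


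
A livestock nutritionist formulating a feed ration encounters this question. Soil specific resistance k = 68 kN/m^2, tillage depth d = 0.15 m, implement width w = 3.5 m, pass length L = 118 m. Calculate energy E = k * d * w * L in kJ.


E = k * d * w * L
  = 68 * 0.15 * 3.5 * 118
  = 4212.60 kJ


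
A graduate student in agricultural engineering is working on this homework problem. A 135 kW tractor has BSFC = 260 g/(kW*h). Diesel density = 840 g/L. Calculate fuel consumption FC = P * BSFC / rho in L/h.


FC = P * BSFC / rho_fuel
   = 135 * 260 / 840
   = 35100 / 840
   = 41.79 L/h


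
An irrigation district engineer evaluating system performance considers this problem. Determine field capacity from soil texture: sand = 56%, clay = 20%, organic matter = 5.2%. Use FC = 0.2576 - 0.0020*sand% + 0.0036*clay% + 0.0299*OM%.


FC = 0.2576 - 0.0020*56 + 0.0036*20 + 0.0299*5.2
   = 0.2576 - 0.1120 + 0.0720 + 0.1555
   = 0.3731


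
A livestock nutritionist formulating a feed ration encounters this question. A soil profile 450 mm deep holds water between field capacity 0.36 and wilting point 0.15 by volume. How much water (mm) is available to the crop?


AW = (FC - WP) * D
   = (0.36 - 0.15) * 450
   = 0.21 * 450
   = 94.50 mm


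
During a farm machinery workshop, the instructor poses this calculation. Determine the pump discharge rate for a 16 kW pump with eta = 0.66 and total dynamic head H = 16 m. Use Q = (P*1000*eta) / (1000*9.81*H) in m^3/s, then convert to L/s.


Q = (P * 1000 * eta) / (rho * g * H)
  = (16 * 1000 * 0.66) / (1000 * 9.81 * 16)
  = 10560 / 156960
  = 0.06728 m^3/s = 67.28 L/s


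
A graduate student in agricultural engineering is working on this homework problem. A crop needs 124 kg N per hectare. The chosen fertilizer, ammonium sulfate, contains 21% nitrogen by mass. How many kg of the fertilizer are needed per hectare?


Rate = N_required / (N_content / 100)
     = 124 / (21 / 100)
     = 124 / 0.21
     = 590.48 kg/ha


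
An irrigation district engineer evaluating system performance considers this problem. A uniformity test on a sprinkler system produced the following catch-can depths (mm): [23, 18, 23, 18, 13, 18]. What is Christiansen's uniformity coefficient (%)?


xbar = 113 / 6 = 18.833
sum|xi - xbar| = 16.667
CU = 100 * (1 - 16.667 / (6 * 18.833))
   = 100 * (1 - 0.1475)
   = 85.25%


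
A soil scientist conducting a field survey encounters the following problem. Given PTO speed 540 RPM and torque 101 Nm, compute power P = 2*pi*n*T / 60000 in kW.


P = 2*pi*n*T / 60000
  = 2*pi * 540 * 101 / 60000
  = 342684.93 / 60000
  = 5.71 kW


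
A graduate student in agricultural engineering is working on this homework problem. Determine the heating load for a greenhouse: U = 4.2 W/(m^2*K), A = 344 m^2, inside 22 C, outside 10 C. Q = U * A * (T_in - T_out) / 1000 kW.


dT = 22 - (10) = 12 K
Q = U * A * dT
  = 4.2 * 344 * 12
  = 17337.60 W = 17.34 kW


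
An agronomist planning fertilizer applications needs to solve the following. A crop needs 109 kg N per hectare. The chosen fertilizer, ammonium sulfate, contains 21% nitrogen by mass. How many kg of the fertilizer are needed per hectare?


Rate = N_required / (N_content / 100)
     = 109 / (21 / 100)
     = 109 / 0.21
     = 519.05 kg/ha


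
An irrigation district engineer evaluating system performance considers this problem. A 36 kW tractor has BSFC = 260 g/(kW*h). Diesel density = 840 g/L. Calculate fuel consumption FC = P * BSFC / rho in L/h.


FC = P * BSFC / rho_fuel
   = 36 * 260 / 840
   = 9360 / 840
   = 11.14 L/h


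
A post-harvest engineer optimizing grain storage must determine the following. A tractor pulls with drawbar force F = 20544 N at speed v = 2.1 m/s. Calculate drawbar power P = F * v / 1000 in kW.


P = F * v / 1000
  = 20544 * 2.1 / 1000
  = 43142.40 / 1000
  = 43.14 kW


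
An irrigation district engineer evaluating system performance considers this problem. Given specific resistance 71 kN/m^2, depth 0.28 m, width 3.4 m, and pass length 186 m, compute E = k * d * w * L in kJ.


E = k * d * w * L
  = 71 * 0.28 * 3.4 * 186
  = 12572.11 kJ


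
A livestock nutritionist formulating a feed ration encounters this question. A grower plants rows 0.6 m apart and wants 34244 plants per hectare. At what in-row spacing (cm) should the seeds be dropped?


spacing = 10000 / (row_sp * density)
        = 10000 / (0.6 * 34244)
        = 10000 / 20546.40
        = 0.48670 m = 48.67 cm


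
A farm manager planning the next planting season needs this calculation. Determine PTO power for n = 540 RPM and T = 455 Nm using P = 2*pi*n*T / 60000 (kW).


P = 2*pi*n*T / 60000
  = 2*pi * 540 * 455 / 60000
  = 1543778.63 / 60000
  = 25.73 kW


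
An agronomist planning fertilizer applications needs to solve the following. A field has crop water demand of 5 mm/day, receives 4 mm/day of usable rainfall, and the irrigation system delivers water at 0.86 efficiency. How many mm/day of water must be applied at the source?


IWR = (ETc - Pe) / Ea
    = (5 - 4) / 0.86
    = 1 / 0.86
    = 1.16 mm/day


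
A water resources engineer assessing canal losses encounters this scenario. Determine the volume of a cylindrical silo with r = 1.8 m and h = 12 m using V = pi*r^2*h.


V = pi * r^2 * h
  = pi * 1.8^2 * 12
  = pi * 3.24 * 12
  = 122.15 m^3


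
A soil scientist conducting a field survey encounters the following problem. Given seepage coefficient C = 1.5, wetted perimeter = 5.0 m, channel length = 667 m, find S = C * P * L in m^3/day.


S = C * P * L
  = 1.5 * 5.0 * 667
  = 5002.50 m^3/day


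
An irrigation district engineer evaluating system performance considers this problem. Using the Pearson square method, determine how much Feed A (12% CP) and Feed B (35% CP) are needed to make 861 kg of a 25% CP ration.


parts_A = CP_b - target = 35 - 25 = 10
parts_B = target - CP_a = 25 - 12 = 13
total_parts = 10 + 13 = 23
Feed A = 861 * 10 / 23 = 374.35 kg
Feed B = 861 * 13 / 23 = 486.65 kg

374.35 kg


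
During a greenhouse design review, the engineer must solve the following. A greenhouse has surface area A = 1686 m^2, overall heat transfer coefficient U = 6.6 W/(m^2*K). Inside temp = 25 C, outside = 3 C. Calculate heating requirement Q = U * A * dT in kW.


dT = 25 - (3) = 22 K
Q = U * A * dT
  = 6.6 * 1686 * 22
  = 244807.20 W = 244.81 kW


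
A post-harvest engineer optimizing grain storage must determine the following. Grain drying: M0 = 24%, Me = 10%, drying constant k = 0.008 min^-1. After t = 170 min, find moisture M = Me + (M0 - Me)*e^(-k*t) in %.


M = Me + (M0 - Me) * e^(-k*t)
  = 10 + (24 - 10) * e^(-0.008*170)
  = 10 + 14 * e^(-1.360)
  = 10 + 14 * 0.25666
  = 10 + 3.5933
  = 13.59%


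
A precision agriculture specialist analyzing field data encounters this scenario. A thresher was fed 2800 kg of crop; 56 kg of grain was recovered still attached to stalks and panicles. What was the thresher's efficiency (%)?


eta = (total - unthreshed) / total * 100
    = (2800 - 56) / 2800 * 100
    = 2744 / 2800 * 100
    = 98%


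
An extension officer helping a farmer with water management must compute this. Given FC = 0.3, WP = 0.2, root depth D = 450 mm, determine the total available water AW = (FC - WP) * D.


AW = (FC - WP) * D
   = (0.3 - 0.2) * 450
   = 0.10 * 450
   = 45 mm


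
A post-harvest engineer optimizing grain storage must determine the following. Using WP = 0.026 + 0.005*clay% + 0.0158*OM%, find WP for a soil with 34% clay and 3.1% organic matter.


WP = 0.026 + 0.005*34 + 0.0158*3.1
   = 0.026 + 0.1700 + 0.0490
   = 0.2450


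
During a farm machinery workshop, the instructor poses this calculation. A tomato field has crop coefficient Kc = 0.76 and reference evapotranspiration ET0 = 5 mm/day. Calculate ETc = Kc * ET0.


ETc = Kc * ET0
    = 0.76 * 5
    = 3.80 mm/day


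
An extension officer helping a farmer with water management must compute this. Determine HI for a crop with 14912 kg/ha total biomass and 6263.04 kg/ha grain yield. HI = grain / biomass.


HI = grain_yield / biomass
   = 6263.04 / 14912
   = 0.42


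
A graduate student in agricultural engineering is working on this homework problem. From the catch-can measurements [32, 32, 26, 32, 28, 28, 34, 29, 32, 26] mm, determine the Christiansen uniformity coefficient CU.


xbar = 299 / 10 = 29.900
sum|xi - xbar| = 25
CU = 100 * (1 - 25 / (10 * 29.900))
   = 100 * (1 - 0.0836)
   = 91.64%


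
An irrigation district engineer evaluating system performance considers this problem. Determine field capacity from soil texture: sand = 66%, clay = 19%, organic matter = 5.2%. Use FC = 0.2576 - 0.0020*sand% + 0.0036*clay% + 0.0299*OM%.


FC = 0.2576 - 0.0020*66 + 0.0036*19 + 0.0299*5.2
   = 0.2576 - 0.1320 + 0.0684 + 0.1555
   = 0.3495


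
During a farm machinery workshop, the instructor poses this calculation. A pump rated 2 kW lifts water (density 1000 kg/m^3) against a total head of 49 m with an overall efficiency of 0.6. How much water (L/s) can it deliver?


Q = (P * 1000 * eta) / (rho * g * H)
  = (2 * 1000 * 0.6) / (1000 * 9.81 * 49)
  = 1200 / 480690
  = 0.00250 m^3/s = 2.50 L/s


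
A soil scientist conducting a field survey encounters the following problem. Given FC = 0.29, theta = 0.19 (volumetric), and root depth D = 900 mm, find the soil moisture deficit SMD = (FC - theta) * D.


SMD = (FC - theta) * D
    = (0.29 - 0.19) * 900
    = 0.100 * 900
    = 90 mm


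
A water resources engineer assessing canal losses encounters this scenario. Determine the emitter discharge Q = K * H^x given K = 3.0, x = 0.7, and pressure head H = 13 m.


Q = K * H^x
  = 3.0 * 13^0.7
  = 3.0 * 6.0223
  = 18.07 L/h


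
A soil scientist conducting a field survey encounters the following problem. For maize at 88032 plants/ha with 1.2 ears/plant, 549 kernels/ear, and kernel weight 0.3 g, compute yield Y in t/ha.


Y = density * ears * kernels * kw
  = 88032 * 1.2 * 549 * 0.3 g/ha
  = 17398644.48 g/ha
  = 17398.64 kg/ha = 17.40 t/ha


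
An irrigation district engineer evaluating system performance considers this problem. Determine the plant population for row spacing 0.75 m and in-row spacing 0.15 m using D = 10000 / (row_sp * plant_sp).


D = 10000 / (row_sp * plant_sp)
  = 10000 / (0.75 * 0.15)
  = 10000 / 0.1125
  = 88888.89 plants/ha


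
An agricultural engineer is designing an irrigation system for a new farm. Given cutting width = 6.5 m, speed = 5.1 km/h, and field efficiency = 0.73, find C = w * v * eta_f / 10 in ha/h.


C = w * v * eta_f / 10
  = 6.5 * 5.1 * 0.73 / 10
  = 24.20 / 10
  = 2.42 ha/h


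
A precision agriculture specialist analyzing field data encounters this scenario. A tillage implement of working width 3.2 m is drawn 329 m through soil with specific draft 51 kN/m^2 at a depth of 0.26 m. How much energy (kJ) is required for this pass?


E = k * d * w * L
  = 51 * 0.26 * 3.2 * 329
  = 13960.13 kJ


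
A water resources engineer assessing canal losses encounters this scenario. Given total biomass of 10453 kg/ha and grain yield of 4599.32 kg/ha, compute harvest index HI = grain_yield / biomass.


HI = grain_yield / biomass
   = 4599.32 / 10453
   = 0.44


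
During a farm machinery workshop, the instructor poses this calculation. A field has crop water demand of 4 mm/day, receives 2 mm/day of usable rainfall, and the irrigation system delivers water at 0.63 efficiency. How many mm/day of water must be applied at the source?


IWR = (ETc - Pe) / Ea
    = (4 - 2) / 0.63
    = 2 / 0.63
    = 3.17 mm/day


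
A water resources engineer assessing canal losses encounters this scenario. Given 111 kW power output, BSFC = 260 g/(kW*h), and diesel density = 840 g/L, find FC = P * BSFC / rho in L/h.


FC = P * BSFC / rho_fuel
   = 111 * 260 / 840
   = 28860 / 840
   = 34.36 L/h


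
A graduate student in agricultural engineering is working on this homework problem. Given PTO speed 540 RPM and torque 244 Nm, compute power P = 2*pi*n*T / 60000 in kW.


P = 2*pi*n*T / 60000
  = 2*pi * 540 * 244 / 60000
  = 827872.50 / 60000
  = 13.80 kW


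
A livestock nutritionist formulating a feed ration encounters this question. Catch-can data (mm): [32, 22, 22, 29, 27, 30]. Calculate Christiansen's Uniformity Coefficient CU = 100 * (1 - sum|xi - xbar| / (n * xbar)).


xbar = 162 / 6 = 27
sum|xi - xbar| = 20
CU = 100 * (1 - 20 / (6 * 27))
   = 100 * (1 - 0.1235)
   = 87.65%


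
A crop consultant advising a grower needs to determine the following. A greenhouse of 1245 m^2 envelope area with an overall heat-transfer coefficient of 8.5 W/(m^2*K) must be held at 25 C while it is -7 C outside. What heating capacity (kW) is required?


dT = 25 - (-7) = 32 K
Q = U * A * dT
  = 8.5 * 1245 * 32
  = 338640 W = 338.64 kW


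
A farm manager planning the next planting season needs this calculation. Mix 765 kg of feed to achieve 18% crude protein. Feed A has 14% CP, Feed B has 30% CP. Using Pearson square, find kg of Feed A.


parts_A = CP_b - target = 30 - 18 = 12
parts_B = target - CP_a = 18 - 14 = 4
total_parts = 12 + 4 = 16
Feed A = 765 * 12 / 16 = 573.75 kg
Feed B = 765 * 4 / 16 = 191.25 kg

573.75 kg


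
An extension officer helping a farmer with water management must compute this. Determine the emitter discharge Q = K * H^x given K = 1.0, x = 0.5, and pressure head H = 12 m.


Q = K * H^x
  = 1.0 * 12^0.5
  = 1.0 * 3.4641
  = 3.46 L/h


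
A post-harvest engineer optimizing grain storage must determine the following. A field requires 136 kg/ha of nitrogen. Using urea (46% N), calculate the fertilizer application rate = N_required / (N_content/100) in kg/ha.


Rate = N_required / (N_content / 100)
     = 136 / (46 / 100)
     = 136 / 0.46
     = 295.65 kg/ha


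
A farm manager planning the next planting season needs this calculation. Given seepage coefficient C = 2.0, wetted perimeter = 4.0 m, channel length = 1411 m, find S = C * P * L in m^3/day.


S = C * P * L
  = 2.0 * 4.0 * 1411
  = 11288 m^3/day


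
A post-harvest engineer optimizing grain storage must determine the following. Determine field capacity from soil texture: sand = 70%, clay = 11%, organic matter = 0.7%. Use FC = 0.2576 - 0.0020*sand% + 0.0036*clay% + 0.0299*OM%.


FC = 0.2576 - 0.0020*70 + 0.0036*11 + 0.0299*0.7
   = 0.2576 - 0.1400 + 0.0396 + 0.0209
   = 0.1781


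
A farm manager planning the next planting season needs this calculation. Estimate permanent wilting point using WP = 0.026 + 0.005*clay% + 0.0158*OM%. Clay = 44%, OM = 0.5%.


WP = 0.026 + 0.005*44 + 0.0158*0.5
   = 0.026 + 0.2200 + 0.0079
   = 0.2539


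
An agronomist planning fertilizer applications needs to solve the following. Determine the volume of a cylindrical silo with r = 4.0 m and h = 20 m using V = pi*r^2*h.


V = pi * r^2 * h
  = pi * 4.0^2 * 20
  = pi * 16 * 20
  = 1005.31 m^3


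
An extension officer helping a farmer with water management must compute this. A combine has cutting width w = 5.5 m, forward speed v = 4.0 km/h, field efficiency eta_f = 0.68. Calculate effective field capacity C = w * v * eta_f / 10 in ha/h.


C = w * v * eta_f / 10
  = 5.5 * 4.0 * 0.68 / 10
  = 14.96 / 10
  = 1.50 ha/h


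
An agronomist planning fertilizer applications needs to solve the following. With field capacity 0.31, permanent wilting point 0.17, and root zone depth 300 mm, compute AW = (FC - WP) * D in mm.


AW = (FC - WP) * D
   = (0.31 - 0.17) * 300
   = 0.14 * 300
   = 42 mm


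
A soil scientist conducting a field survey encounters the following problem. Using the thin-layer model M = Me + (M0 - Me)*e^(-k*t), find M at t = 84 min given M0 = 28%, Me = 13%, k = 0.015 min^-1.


M = Me + (M0 - Me) * e^(-k*t)
  = 13 + (28 - 13) * e^(-0.015*84)
  = 13 + 15 * e^(-1.260)
  = 13 + 15 * 0.28365
  = 13 + 4.2548
  = 17.25%


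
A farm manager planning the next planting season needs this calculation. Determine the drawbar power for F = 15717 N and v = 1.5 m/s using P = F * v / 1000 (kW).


P = F * v / 1000
  = 15717 * 1.5 / 1000
  = 23575.50 / 1000
  = 23.58 kW


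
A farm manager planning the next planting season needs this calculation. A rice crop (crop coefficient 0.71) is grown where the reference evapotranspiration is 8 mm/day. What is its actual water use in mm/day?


ETc = Kc * ET0
    = 0.71 * 8
    = 5.68 mm/day


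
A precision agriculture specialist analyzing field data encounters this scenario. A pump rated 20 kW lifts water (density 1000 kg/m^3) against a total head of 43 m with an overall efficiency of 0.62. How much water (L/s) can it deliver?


Q = (P * 1000 * eta) / (rho * g * H)
  = (20 * 1000 * 0.62) / (1000 * 9.81 * 43)
  = 12400 / 421830
  = 0.02940 m^3/s = 29.40 L/s


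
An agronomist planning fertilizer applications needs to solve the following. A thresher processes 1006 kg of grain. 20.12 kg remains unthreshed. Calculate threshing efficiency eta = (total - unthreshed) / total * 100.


eta = (total - unthreshed) / total * 100
    = (1006 - 20.12) / 1006 * 100
    = 985.88 / 1006 * 100
    = 98%


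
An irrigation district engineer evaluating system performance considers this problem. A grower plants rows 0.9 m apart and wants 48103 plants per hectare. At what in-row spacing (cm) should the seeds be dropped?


spacing = 10000 / (row_sp * density)
        = 10000 / (0.9 * 48103)
        = 10000 / 43292.70
        = 0.23099 m = 23.10 cm


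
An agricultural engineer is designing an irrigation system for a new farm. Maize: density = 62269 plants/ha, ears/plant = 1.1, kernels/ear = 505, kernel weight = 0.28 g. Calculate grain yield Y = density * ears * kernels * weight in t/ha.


Y = density * ears * kernels * kw
  = 62269 * 1.1 * 505 * 0.28 g/ha
  = 9685320.26 g/ha
  = 9685.32 kg/ha = 9.69 t/ha


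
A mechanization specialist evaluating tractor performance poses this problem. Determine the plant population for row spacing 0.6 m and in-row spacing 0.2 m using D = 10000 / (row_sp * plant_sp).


D = 10000 / (row_sp * plant_sp)
  = 10000 / (0.6 * 0.2)
  = 10000 / 0.1200
  = 83333.33 plants/ha


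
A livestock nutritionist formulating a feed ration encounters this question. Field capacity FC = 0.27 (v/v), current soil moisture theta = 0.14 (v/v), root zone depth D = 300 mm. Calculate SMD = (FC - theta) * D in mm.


SMD = (FC - theta) * D
    = (0.27 - 0.14) * 300
    = 0.130 * 300
    = 39 mm


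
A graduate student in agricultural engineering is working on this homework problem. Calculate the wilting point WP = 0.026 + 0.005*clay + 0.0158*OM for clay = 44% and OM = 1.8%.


WP = 0.026 + 0.005*44 + 0.0158*1.8
   = 0.026 + 0.2200 + 0.0284
   = 0.2744


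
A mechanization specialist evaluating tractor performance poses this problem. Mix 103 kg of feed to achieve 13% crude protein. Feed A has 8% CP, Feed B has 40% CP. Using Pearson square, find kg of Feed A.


parts_A = CP_b - target = 40 - 13 = 27
parts_B = target - CP_a = 13 - 8 = 5
total_parts = 27 + 5 = 32
Feed A = 103 * 27 / 32 = 86.91 kg
Feed B = 103 * 5 / 32 = 16.09 kg

86.91 kg


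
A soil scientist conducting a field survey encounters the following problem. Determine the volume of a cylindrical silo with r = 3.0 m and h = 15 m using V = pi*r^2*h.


V = pi * r^2 * h
  = pi * 3.0^2 * 15
  = pi * 9 * 15
  = 424.12 m^3


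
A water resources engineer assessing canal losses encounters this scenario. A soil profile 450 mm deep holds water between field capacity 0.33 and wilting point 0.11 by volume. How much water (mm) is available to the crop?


AW = (FC - WP) * D
   = (0.33 - 0.11) * 450
   = 0.22 * 450
   = 99 mm


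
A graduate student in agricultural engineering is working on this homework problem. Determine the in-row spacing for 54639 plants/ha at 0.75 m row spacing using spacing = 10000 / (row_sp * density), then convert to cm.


spacing = 10000 / (row_sp * density)
        = 10000 / (0.75 * 54639)
        = 10000 / 40979.25
        = 0.24403 m = 24.40 cm


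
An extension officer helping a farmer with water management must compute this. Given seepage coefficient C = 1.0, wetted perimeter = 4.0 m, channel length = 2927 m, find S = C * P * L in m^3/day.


S = C * P * L
  = 1.0 * 4.0 * 2927
  = 11708 m^3/day


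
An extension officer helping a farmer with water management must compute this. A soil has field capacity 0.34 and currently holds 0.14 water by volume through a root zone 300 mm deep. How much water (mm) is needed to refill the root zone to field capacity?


SMD = (FC - theta) * D
    = (0.34 - 0.14) * 300
    = 0.200 * 300
    = 60 mm


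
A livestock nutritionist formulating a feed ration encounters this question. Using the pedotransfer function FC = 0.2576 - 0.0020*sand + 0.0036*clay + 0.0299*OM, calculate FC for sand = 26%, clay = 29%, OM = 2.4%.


FC = 0.2576 - 0.0020*26 + 0.0036*29 + 0.0299*2.4
   = 0.2576 - 0.0520 + 0.1044 + 0.0718
   = 0.3818


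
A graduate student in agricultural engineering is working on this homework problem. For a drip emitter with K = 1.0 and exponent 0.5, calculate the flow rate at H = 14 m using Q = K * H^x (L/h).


Q = K * H^x
  = 1.0 * 14^0.5
  = 1.0 * 3.7417
  = 3.74 L/h


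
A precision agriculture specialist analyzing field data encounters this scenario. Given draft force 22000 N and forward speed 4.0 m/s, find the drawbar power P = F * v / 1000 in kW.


P = F * v / 1000
  = 22000 * 4.0 / 1000
  = 88000 / 1000
  = 88 kW
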